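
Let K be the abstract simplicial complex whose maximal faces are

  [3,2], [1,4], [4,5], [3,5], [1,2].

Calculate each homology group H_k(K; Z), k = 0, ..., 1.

We work with the vertex ordering 1 < 2 < 3 < 4 < 5. The simplices of K, each written with vertices in increasing order, are:

  0-simplices (5): [1], [2], [3], [4], [5]
  1-simplices (5): [1,2], [1,4], [2,3], [3,5], [4,5]

so the chain groups are C_0 ≅ Z^5, C_1 ≅ Z^5.

∂_1: C_1 → C_0 sends each edge [p,q] (with p < q) to q − p. For instance
  ∂[2,3] = [3] − [2].
As a 5×5 matrix over Z this has rank 4, with invariant factors (1,1,1,1).

From H_k ≅ ker(∂_k) / im(∂_{k+1}) we obtain:

  H_0: rank C_0 − rank ∂_1 = 5 − 4 = 1, and the invariant factors of ∂_1 are all 1, so H_0 ≅ Z.
  H_1: rank ker ∂_1 − rank ∂_2 = (5 − 4) − 0 = 1, and there is no ∂_2, so H_1 ≅ Z.

As a check, the Euler characteristic is 5 − 5 = 0, which agrees with 1 − 1 = 0.
(K is a triangulation of the circle S^1.)

H_0 ≅ Z,  H_1 ≅ Z.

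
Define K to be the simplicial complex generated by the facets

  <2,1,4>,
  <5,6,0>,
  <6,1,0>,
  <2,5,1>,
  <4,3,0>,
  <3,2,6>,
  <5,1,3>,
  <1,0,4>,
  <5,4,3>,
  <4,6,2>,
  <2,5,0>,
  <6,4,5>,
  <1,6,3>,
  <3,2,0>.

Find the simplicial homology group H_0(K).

K has 7 vertices, 21 edges, 14 triangles.
rank ∂_0 = 0, rank ∂_1 = 6 ⇒ b_0 = 7 − 0 − 6 = 1; all invariant factors of ∂_1 are 1 so no torsion. So H_0 ≅ Z.

H_0 = Z.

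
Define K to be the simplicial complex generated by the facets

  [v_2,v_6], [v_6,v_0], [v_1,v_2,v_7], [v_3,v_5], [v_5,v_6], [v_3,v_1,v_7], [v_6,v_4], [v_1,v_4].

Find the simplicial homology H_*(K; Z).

H_0 ≅ Z,  H_1 ≅ Z^2,  H_2 = 0.

K has 8 vertices, 11 edges, 2 triangles.
rank ∂_0 = 0, rank ∂_1 = 7 ⇒ b_0 = 8 − 0 − 7 = 1; all invariant factors of ∂_1 are 1 so no torsion. So H_0 = Z.
rank ∂_1 = 7, rank ∂_2 = 2 ⇒ b_1 = 11 − 7 − 2 = 2; all invariant factors of ∂_2 are 1 so no torsion. So H_1 = Z^2.
rank ∂_2 = 2, rank ∂_3 = 0 ⇒ b_2 = 2 − 2 − 0 = 0. So H_2 = 0.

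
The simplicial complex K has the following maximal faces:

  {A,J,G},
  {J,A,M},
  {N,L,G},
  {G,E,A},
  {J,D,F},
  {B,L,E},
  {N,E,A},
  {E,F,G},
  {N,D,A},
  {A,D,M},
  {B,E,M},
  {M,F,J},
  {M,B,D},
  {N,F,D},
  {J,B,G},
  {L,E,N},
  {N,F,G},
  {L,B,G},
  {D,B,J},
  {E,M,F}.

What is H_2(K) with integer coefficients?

Order the vertices as A < B < D < E < F < G < J < L < M < N. Listing each simplex with vertices in this order, K has dimension 2 with simplices:

  0-simplices (10): A, B, D, E, F, G, J, L, M, N
  1-simplices (30): AD, AE, AG, AJ, AM, AN, BD, BE, BG, BJ, BL, BM, DF, DJ, DM, DN, EF, EG, EL, EM, EN, FG, FJ, FM, FN, GJ, GL, GN, JM, LN
  2-simplices (20): ADM, ADN, AEG, AEN, AGJ, AJM, BDJ, BDM, BEL, BEM, BGJ, BGL, DFJ, DFN, EFG, EFM, ELN, FGN, FJM, GLN

Hence C_0 ≅ Z^10, C_1 ≅ Z^30, C_2 ≅ Z^20.

Boundary ∂_1: C_1 → C_0 sends each edge [p,q] (with p < q) to q − p. For instance
  ∂EG = G − E.
As a 10×30 matrix over Z this has rank 9, with invariant factors (1,1,1,1,1,1,1,1,1).

Boundary ∂_2: C_2 → C_1 maps a triangle to the signed sum of its edges. For instance
  ∂FJM = JM − FM + FJ,
  ∂ADN = DN − AN + AD.
As a 30×20 matrix over Z this has rank 20, with invariant factors (1,1,1,1,1,1,1,1,1,1,1,1,1,1,1,1,1,1,1,2).

Now H_k = ker ∂_k / im ∂_{k+1}, so:

  H_2: rank ker ∂_2 − rank ∂_3 = (20 − 20) − 0 = 0, and there is no ∂_3, so H_2 = 0.

H_2 ≅ 0.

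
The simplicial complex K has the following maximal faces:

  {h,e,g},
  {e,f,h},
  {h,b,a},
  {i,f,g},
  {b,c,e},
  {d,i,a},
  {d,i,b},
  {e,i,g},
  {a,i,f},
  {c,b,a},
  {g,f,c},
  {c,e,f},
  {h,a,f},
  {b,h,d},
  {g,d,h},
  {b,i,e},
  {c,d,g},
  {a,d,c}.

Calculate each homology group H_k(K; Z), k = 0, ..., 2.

H_0 = Z,  H_1 = Z ⊕ Z/2,  H_2 = 0.

Fix the vertex order a < b < c < d < e < f < g < h < i and write every simplex with vertices in increasing order. Then dim K = 2 and the simplices of K are:

  0-simplices (9): a, b, c, d, e, f, g, h, i
  1-simplices (27): ab, ac, ad, af, ah, ai, bc, bd, be, bh, bi, cd, ce, cf, cg, dg, dh, di, ef, eg, eh, ei, fg, fh, fi, gh, gi
  2-simplices (18): abc, abh, acd, adi, afh, afi, bce, bdh, bdi, bei, cdg, cef, cfg, dgh, efh, egh, egi, fgi

giving chain groups C_0 ≅ Z^9, C_1 ≅ Z^27, C_2 ≅ Z^18.

Boundary ∂_1: C_1 → C_0 sends each edge [p,q] (with p < q) to q − p. For instance
  ∂di = i − d.
The 9×27 boundary matrix has rank 8 and Smith normal form diag(1,1,1,1,1,1,1,1).

The boundary map ∂_2: C_2 → C_1 sends each 2-simplex [p,q,r] to [q,r] − [p,r] + [p,q]. For instance
  ∂dgh = gh − dh + dg,
  ∂egi = gi − ei + eg.
As a 27×18 matrix over Z this has rank 18, with invariant factors (1,1,1,1,1,1,1,1,1,1,1,1,1,1,1,1,1,2).

Computing H_k = (kernel of ∂_k) / (image of ∂_{k+1}):

  H_0: rank C_0 − rank ∂_1 = 9 − 8 = 1, and the invariant factors of ∂_1 are all 1, so H_0 ≅ Z.
  H_1: rank ker ∂_1 − rank ∂_2 = (27 − 8) − 18 = 1, and ∂_2 has invariant factor 2 > 1, so H_1 ≅ Z ⊕ Z/2.
  H_2: rank ker ∂_2 − rank ∂_3 = (18 − 18) − 0 = 0, and there is no ∂_3, so H_2 ≅ 0.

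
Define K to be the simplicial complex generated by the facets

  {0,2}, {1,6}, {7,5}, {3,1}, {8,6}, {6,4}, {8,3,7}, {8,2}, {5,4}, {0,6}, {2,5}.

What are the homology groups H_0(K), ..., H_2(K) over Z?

We work with the vertex ordering 0 < 1 < 2 < 3 < 4 < 5 < 6 < 7 < 8. The simplices of K, each written with vertices in increasing order, are:

  0-simplices (9): [0], [1], [2], [3], [4], [5], [6], [7], [8]
  1-simplices (13): [0,2], [0,6], [1,3], [1,6], [2,5], [2,8], [3,7], [3,8], [4,5], [4,6], [5,7], [6,8], [7,8]
  2-simplices (1): [3,7,8]

giving chain groups C_0 ≅ Z^9, C_1 ≅ Z^13, C_2 ≅ Z^1.

Boundary ∂_1: C_1 → C_0 is given by ∂[p,q] = [q] − [p]. For instance
  ∂[4,5] = [5] − [4].
This gives a 9×13 integer matrix of rank 8; reducing to Smith normal form yields diagonal entries (1,1,1,1,1,1,1,1).

The boundary map ∂_2: C_2 → C_1 maps a triangle to the signed sum of its edges. For instance
  ∂[3,7,8] = [7,8] − [3,8] + [3,7].
As a 13×1 matrix over Z this has rank 1, with invariant factors (1).

Reading off H_k = ker ∂_k / im ∂_{k+1}:

  H_0: rank C_0 − rank ∂_1 = 9 − 8 = 1, and the invariant factors of ∂_1 are all 1, so H_0 ≅ Z.
  H_1: rank ker ∂_1 − rank ∂_2 = (13 − 8) − 1 = 4, and the invariant factors of ∂_2 are all 1, so H_1 ≅ Z^4.
  H_2: rank ker ∂_2 − rank ∂_3 = (1 − 1) − 0 = 0, and there is no ∂_3, so H_2 ≅ 0.

H_0 ≅ Z,  H_1 ≅ Z^4,  H_2 = 0.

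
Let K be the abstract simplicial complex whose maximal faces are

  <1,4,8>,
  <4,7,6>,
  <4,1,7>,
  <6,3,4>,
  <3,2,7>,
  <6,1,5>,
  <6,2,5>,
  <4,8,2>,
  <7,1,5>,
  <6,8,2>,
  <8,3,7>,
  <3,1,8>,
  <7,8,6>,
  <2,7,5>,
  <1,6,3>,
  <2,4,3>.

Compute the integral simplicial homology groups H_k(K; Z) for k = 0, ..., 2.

H_0 ≅ Z,  H_1 ≅ Z^2,  H_2 ≅ Z.

Take the total order 1 < 2 < 3 < 4 < 5 < 6 < 7 < 8 on the vertex set. Then K (dimension 2) consists of the simplices:

  0-simplices (8): [1], [2], [3], [4], [5], [6], [7], [8]
  1-simplices (24): (24 of them)
  2-simplices (16): [1,3,6], [1,3,8], [1,4,7], [1,4,8], [1,5,6], [1,5,7], [2,3,4], [2,3,7], [2,4,8], [2,5,6], [2,5,7], [2,6,8], [3,4,6], [3,7,8], [4,6,7], [6,7,8]

so the chain groups are C_0 ≅ Z^8, C_1 ≅ Z^24, C_2 ≅ Z^16.

Boundary ∂_1: C_1 → C_0 is given by ∂[p,q] = [q] − [p].
As a 8×24 matrix over Z this has rank 7, with invariant factors (1,1,1,1,1,1,1).

∂_2: C_2 → C_1 maps a triangle to the signed sum of its edges. For instance
  ∂[1,4,7] = [4,7] − [1,7] + [1,4],
  ∂[6,7,8] = [7,8] − [6,8] + [6,7].
As a 24×16 matrix over Z this has rank 15, with invariant factors (1,1,1,1,1,1,1,1,1,1,1,1,1,1,1).

Now H_k = ker ∂_k / im ∂_{k+1}, so:

  H_0: rank C_0 − rank ∂_1 = 8 − 7 = 1, and the invariant factors of ∂_1 are all 1, so H_0 = Z.
  H_1: rank ker ∂_1 − rank ∂_2 = (24 − 7) − 15 = 2, and the invariant factors of ∂_2 are all 1, so H_1 = Z^2.
  H_2: rank ker ∂_2 − rank ∂_3 = (16 − 15) − 0 = 1, and there is no ∂_3, so H_2 = Z.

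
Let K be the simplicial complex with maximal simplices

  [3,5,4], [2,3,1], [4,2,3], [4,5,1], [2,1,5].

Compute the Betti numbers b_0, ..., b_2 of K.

b_0 = 1, b_1 = 1, b_2 = 0.

Fix the vertex order 1 < 2 < 3 < 4 < 5 and write every simplex with vertices in increasing order. Then dim K = 2 and the simplices of K are:

  0-simplices (5): [1], [2], [3], [4], [5]
  1-simplices (10): [1,2], [1,3], [1,4], [1,5], [2,3], [2,4], [2,5], [3,4], [3,5], [4,5]
  2-simplices (5): [1,2,3], [1,2,5], [1,4,5], [2,3,4], [3,4,5]

Hence C_0 ≅ Z^5, C_1 ≅ Z^10, C_2 ≅ Z^5.

∂_1: C_1 → C_0 is given by ∂[p,q] = [q] − [p]. For instance
  ∂[2,3] = [3] − [2].
The 5×10 boundary matrix has rank 4 and Smith normal form diag(1,1,1,1).

∂_2: C_2 → C_1 maps a triangle to the signed sum of its edges. For instance
  ∂[1,4,5] = [4,5] − [1,5] + [1,4],
  ∂[3,4,5] = [4,5] − [3,5] + [3,4].
This gives a 10×5 integer matrix of rank 5; reducing to Smith normal form yields diagonal entries (1,1,1,1,1).

From H_k ≅ ker(∂_k) / im(∂_{k+1}) we obtain:

  H_0: rank C_0 − rank ∂_1 = 5 − 4 = 1, and the invariant factors of ∂_1 are all 1, so H_0 = Z.
  H_1: rank ker ∂_1 − rank ∂_2 = (10 − 4) − 5 = 1, and the invariant factors of ∂_2 are all 1, so H_1 = Z.
  H_2: rank ker ∂_2 − rank ∂_3 = (5 − 5) − 0 = 0, and there is no ∂_3, so H_2 = 0.

Hence the Betti numbers are b_0 = 1, b_1 = 1, b_2 = 0.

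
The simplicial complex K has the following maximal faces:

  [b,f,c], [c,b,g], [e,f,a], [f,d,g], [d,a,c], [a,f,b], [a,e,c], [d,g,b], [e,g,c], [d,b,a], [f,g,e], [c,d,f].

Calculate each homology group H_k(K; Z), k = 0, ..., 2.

H_0 = Z,  H_1 = Z_2,  H_2 = 0.

K has 7 vertices, 18 edges, 12 triangles.
rank ∂_0 = 0, rank ∂_1 = 6 ⇒ b_0 = 7 − 0 − 6 = 1; all invariant factors of ∂_1 are 1 so no torsion. So H_0 = Z.
rank ∂_1 = 6, rank ∂_2 = 12 ⇒ b_1 = 18 − 6 − 12 = 0; ∂_2 has invariant factor(s) [2] giving torsion. So H_1 = Z_2.
rank ∂_2 = 12, rank ∂_3 = 0 ⇒ b_2 = 12 − 12 − 0 = 0. So H_2 = 0.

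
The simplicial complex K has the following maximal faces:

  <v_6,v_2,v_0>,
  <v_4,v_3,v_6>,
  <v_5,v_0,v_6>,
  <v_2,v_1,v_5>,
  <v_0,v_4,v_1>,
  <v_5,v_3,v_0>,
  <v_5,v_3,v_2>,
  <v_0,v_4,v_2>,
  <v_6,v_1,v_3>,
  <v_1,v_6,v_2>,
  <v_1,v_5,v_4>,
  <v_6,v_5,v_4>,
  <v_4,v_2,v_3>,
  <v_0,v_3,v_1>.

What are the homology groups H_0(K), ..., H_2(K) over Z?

K has 7 vertices, 21 edges, 14 triangles.
rank ∂_0 = 0, rank ∂_1 = 6 ⇒ b_0 = 7 − 0 − 6 = 1; all invariant factors of ∂_1 are 1 so no torsion. So H_0 ≅ Z.
rank ∂_1 = 6, rank ∂_2 = 13 ⇒ b_1 = 21 − 6 − 13 = 2; all invariant factors of ∂_2 are 1 so no torsion. So H_1 ≅ Z^2.
rank ∂_2 = 13, rank ∂_3 = 0 ⇒ b_2 = 14 − 13 − 0 = 1. So H_2 ≅ Z.

H_0 = Z,  H_1 = Z^2,  H_2 = Z.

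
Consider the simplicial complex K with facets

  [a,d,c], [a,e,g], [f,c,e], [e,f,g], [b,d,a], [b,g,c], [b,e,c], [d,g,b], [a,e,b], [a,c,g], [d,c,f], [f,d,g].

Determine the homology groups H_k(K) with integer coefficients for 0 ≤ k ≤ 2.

Take the total order a < b < c < d < e < f < g on the vertex set. Then K (dimension 2) consists of the simplices:

  0-simplices (7): a, b, c, d, e, f, g
  1-simplices (18): ab, ac, ad, ae, ag, bc, bd, be, bg, cd, ce, cf, cg, df, dg, ef, eg, fg
  2-simplices (12): abd, abe, acd, acg, aeg, bce, bcg, bdg, cdf, cef, dfg, efg

so the chain groups are C_0 ≅ Z^7, C_1 ≅ Z^18, C_2 ≅ Z^12.

The boundary map ∂_1: C_1 → C_0 sends each edge [p,q] (with p < q) to q − p. For instance
  ∂ag = g − a.
The 7×18 boundary matrix has rank 6 and Smith normal form diag(1,1,1,1,1,1).

∂_2: C_2 → C_1 maps a triangle to the signed sum of its edges. For instance
  ∂dfg = fg − dg + df,
  ∂cdf = df − cf + cd.
The 18×12 boundary matrix has rank 12 and Smith normal form diag(1,1,1,1,1,1,1,1,1,1,1,2).

Computing H_k = (kernel of ∂_k) / (image of ∂_{k+1}):

  H_0: rank C_0 − rank ∂_1 = 7 − 6 = 1, and the invariant factors of ∂_1 are all 1, so H_0 = Z.
  H_1: rank ker ∂_1 − rank ∂_2 = (18 − 6) − 12 = 0, and ∂_2 has invariant factor 2 > 1, so H_1 = Z/2.
  H_2: rank ker ∂_2 − rank ∂_3 = (12 − 12) − 0 = 0, and there is no ∂_3, so H_2 = 0.

As a check, the Euler characteristic is 7 − 18 + 12 = 1, which agrees with 1 − 0 + 0 = 1.
(K is a triangulation of the real projective plane RP^2.)

H_0 = Z,  H_1 = Z/2,  H_2 = 0.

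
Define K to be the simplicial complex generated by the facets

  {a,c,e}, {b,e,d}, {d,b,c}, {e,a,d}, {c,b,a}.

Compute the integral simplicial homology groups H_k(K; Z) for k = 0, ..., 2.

Take the total order a < b < c < d < e on the vertex set. Then K (dimension 2) consists of the simplices:

  0-simplices (5): a, b, c, d, e
  1-simplices (10): ab, ac, ad, ae, bc, bd, be, cd, ce, de
  2-simplices (5): abc, ace, ade, bcd, bde

so the chain groups are C_0 ≅ Z^5, C_1 ≅ Z^10, C_2 ≅ Z^5.

∂_1: C_1 → C_0 is given by ∂[p,q] = [q] − [p]. For instance
  ∂ab = b − a.
The 5×10 boundary matrix has rank 4 and Smith normal form diag(1,1,1,1).

The boundary map ∂_2: C_2 → C_1 maps a triangle to the signed sum of its edges. For instance
  ∂abc = bc − ac + ab,
  ∂ade = de − ae + ad.
This gives a 10×5 integer matrix of rank 5; reducing to Smith normal form yields diagonal entries (1,1,1,1,1).

Now H_k = ker ∂_k / im ∂_{k+1}, so:

  H_0: rank C_0 − rank ∂_1 = 5 − 4 = 1, and the invariant factors of ∂_1 are all 1, so H_0 ≅ Z.
  H_1: rank ker ∂_1 − rank ∂_2 = (10 − 4) − 5 = 1, and the invariant factors of ∂_2 are all 1, so H_1 ≅ Z.
  H_2: rank ker ∂_2 − rank ∂_3 = (5 − 5) − 0 = 0, and there is no ∂_3, so H_2 ≅ 0.

H_0 ≅ Z,  H_1 ≅ Z,  H_2 = 0.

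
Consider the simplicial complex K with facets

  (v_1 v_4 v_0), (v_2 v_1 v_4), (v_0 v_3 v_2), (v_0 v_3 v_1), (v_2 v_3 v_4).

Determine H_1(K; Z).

Order the vertices as v_0 < v_1 < v_2 < v_3 < v_4. Listing each simplex with vertices in this order, K has dimension 2 with simplices:

  0-simplices (5): [v_0], [v_1], [v_2], [v_3], [v_4]
  1-simplices (10): [v_0,v_1], [v_0,v_2], [v_0,v_3], [v_0,v_4], [v_1,v_2], [v_1,v_3], [v_1,v_4], [v_2,v_3], [v_2,v_4], [v_3,v_4]
  2-simplices (5): [v_0,v_1,v_3], [v_0,v_1,v_4], [v_0,v_2,v_3], [v_1,v_2,v_4], [v_2,v_3,v_4]

Hence C_0 ≅ Z^5, C_1 ≅ Z^10, C_2 ≅ Z^5.

∂_1: C_1 → C_0 is given by ∂[p,q] = [q] − [p].
As a 5×10 matrix over Z this has rank 4, with invariant factors (1,1,1,1).

Boundary ∂_2: C_2 → C_1 maps a triangle to the signed sum of its edges. For instance
  ∂[v_0,v_2,v_3] = [v_2,v_3] − [v_0,v_3] + [v_0,v_2],
  ∂[v_0,v_1,v_3] = [v_1,v_3] − [v_0,v_3] + [v_0,v_1].
As a 10×5 matrix over Z this has rank 5, with invariant factors (1,1,1,1,1).

Reading off H_k = ker ∂_k / im ∂_{k+1}:

  H_1: rank ker ∂_1 − rank ∂_2 = (10 − 4) − 5 = 1, and the invariant factors of ∂_2 are all 1, so H_1 = Z.

(K is a triangulation of the Möbius band.)

H_1 = Z.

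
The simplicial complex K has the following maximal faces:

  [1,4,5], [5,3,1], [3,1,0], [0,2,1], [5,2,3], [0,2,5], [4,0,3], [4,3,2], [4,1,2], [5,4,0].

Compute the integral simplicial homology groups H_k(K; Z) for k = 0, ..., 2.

H_0 ≅ Z,  H_1 ≅ Z/2,  H_2 = 0.

Order the vertices as 0 < 1 < 2 < 3 < 4 < 5. Listing each simplex with vertices in this order, K has dimension 2 with simplices:

  0-simplices (6): [0], [1], [2], [3], [4], [5]
  1-simplices (15): [0,1], [0,2], [0,3], [0,4], [0,5], [1,2], [1,3], [1,4], [1,5], [2,3], [2,4], [2,5], [3,4], [3,5], [4,5]
  2-simplices (10): [0,1,2], [0,1,3], [0,2,5], [0,3,4], [0,4,5], [1,2,4], [1,3,5], [1,4,5], [2,3,4], [2,3,5]

giving chain groups C_0 ≅ Z^6, C_1 ≅ Z^15, C_2 ≅ Z^10.

Boundary ∂_1: C_1 → C_0 maps an edge to its endpoints' difference, ∂[p,q] = q − p. For instance
  ∂[0,4] = [4] − [0].
This gives a 6×15 integer matrix of rank 5; reducing to Smith normal form yields diagonal entries (1,1,1,1,1).

∂_2: C_2 → C_1 maps a triangle to the signed sum of its edges. For instance
  ∂[0,4,5] = [4,5] − [0,5] + [0,4],
  ∂[0,3,4] = [3,4] − [0,4] + [0,3].
As a 15×10 matrix over Z this has rank 10, with invariant factors (1,1,1,1,1,1,1,1,1,2).

Now H_k = ker ∂_k / im ∂_{k+1}, so:

  H_0: rank C_0 − rank ∂_1 = 6 − 5 = 1, and the invariant factors of ∂_1 are all 1, so H_0 ≅ Z.
  H_1: rank ker ∂_1 − rank ∂_2 = (15 − 5) − 10 = 0, and ∂_2 has invariant factor 2 > 1, so H_1 ≅ Z/2.
  H_2: rank ker ∂_2 − rank ∂_3 = (10 − 10) − 0 = 0, and there is no ∂_3, so H_2 ≅ 0.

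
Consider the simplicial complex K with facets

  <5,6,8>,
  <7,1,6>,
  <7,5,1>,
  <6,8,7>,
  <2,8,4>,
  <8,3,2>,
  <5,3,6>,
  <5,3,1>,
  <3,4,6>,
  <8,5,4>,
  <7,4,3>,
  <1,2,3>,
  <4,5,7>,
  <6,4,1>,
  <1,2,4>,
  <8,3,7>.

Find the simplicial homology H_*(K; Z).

H_0 = Z,  H_1 = Z^2,  H_2 = Z.

Fix the vertex order 1 < 2 < 3 < 4 < 5 < 6 < 7 < 8 and write every simplex with vertices in increasing order. Then dim K = 2 and the simplices of K are:

  0-simplices (8): [1], [2], [3], [4], [5], [6], [7], [8]
  1-simplices (24): (24 of them)
  2-simplices (16): [1,2,3], [1,2,4], [1,3,5], [1,4,6], [1,5,7], [1,6,7], [2,3,8], [2,4,8], [3,4,6], [3,4,7], [3,5,6], [3,7,8], [4,5,7], [4,5,8], [5,6,8], [6,7,8]

giving chain groups C_0 ≅ Z^8, C_1 ≅ Z^24, C_2 ≅ Z^16.

Boundary ∂_1: C_1 → C_0 is given by ∂[p,q] = [q] − [p]. For instance
  ∂[1,3] = [3] − [1].
This gives a 8×24 integer matrix of rank 7; reducing to Smith normal form yields diagonal entries (1,1,1,1,1,1,1).

∂_2: C_2 → C_1 maps a triangle to the signed sum of its edges. For instance
  ∂[4,5,7] = [5,7] − [4,7] + [4,5],
  ∂[1,5,7] = [5,7] − [1,7] + [1,5].
This gives a 24×16 integer matrix of rank 15; reducing to Smith normal form yields diagonal entries (1,1,1,1,1,1,1,1,1,1,1,1,1,1,1).

Computing H_k = (kernel of ∂_k) / (image of ∂_{k+1}):

  H_0: rank C_0 − rank ∂_1 = 8 − 7 = 1, and the invariant factors of ∂_1 are all 1, so H_0 = Z.
  H_1: rank ker ∂_1 − rank ∂_2 = (24 − 7) − 15 = 2, and the invariant factors of ∂_2 are all 1, so H_1 = Z^2.
  H_2: rank ker ∂_2 − rank ∂_3 = (16 − 15) − 0 = 1, and there is no ∂_3, so H_2 = Z.

As a check, the Euler characteristic is 8 − 24 + 16 = 0, which agrees with 1 − 2 + 1 = 0.
(K is a triangulation of the torus T^2.)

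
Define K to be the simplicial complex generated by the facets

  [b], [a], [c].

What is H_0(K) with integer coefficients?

Take the total order a < b < c on the vertex set. Then K (dimension 0) consists of the simplices:

  0-simplices (3): a, b, c

so the chain groups are C_0 ≅ Z^3.

Now H_k = ker ∂_k / im ∂_{k+1}, so:

  H_0: rank C_0 − rank ∂_1 = 3 − 0 = 3, and there is no ∂_1, so H_0 = Z^3.

(K is a triangulation of a set of 3 points.)

H_0 ≅ Z^3.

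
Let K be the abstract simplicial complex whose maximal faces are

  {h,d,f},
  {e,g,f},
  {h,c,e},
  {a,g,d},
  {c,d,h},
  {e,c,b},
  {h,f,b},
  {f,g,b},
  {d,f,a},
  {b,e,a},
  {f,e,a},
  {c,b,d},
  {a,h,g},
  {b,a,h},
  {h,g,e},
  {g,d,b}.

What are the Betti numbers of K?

b_0 = 1, b_1 = 2, b_2 = 1.

Fix the vertex order a < b < c < d < e < f < g < h and write every simplex with vertices in increasing order. Then dim K = 2 and the simplices of K are:

  0-simplices (8): a, b, c, d, e, f, g, h
  1-simplices (24): ab, ad, ae, af, ag, ah, bc, bd, be, bf, bg, bh, cd, ce, ch, df, dg, dh, ef, eg, eh, fg, fh, gh
  2-simplices (16): abe, abh, adf, adg, aef, agh, bcd, bce, bdg, bfg, bfh, cdh, ceh, dfh, efg, egh

Hence C_0 ≅ Z^8, C_1 ≅ Z^24, C_2 ≅ Z^16.

Boundary ∂_1: C_1 → C_0 sends each edge [p,q] (with p < q) to q − p. For instance
  ∂gh = h − g.
As a 8×24 matrix over Z this has rank 7, with invariant factors (1,1,1,1,1,1,1).

The boundary map ∂_2: C_2 → C_1 maps a triangle to the signed sum of its edges. For instance
  ∂adg = dg − ag + ad,
  ∂bfg = fg − bg + bf.
This gives a 24×16 integer matrix of rank 15; reducing to Smith normal form yields diagonal entries (1,1,1,1,1,1,1,1,1,1,1,1,1,1,1).

Reading off H_k = ker ∂_k / im ∂_{k+1}:

  H_0: rank C_0 − rank ∂_1 = 8 − 7 = 1, and the invariant factors of ∂_1 are all 1, so H_0 = Z.
  H_1: rank ker ∂_1 − rank ∂_2 = (24 − 7) − 15 = 2, and the invariant factors of ∂_2 are all 1, so H_1 = Z^2.
  H_2: rank ker ∂_2 − rank ∂_3 = (16 − 15) − 0 = 1, and there is no ∂_3, so H_2 = Z.

Hence the Betti numbers are b_0 = 1, b_1 = 2, b_2 = 1.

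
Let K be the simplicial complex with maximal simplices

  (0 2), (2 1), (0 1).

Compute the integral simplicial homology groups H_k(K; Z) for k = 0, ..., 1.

Take the total order 0 < 1 < 2 on the vertex set. Then K (dimension 1) consists of the simplices:

  0-simplices (3): [0], [1], [2]
  1-simplices (3): [0,1], [0,2], [1,2]

Hence C_0 ≅ Z^3, C_1 ≅ Z^3.

The boundary map ∂_1: C_1 → C_0 is given by ∂[p,q] = [q] − [p]. For instance
  ∂[0,1] = [1] − [0].
This gives a 3×3 integer matrix of rank 2; reducing to Smith normal form yields diagonal entries (1,1).

Now H_k = ker ∂_k / im ∂_{k+1}, so:

  H_0: rank C_0 − rank ∂_1 = 3 − 2 = 1, and the invariant factors of ∂_1 are all 1, so H_0 = Z.
  H_1: rank ker ∂_1 − rank ∂_2 = (3 − 2) − 0 = 1, and there is no ∂_2, so H_1 = Z.

As a check, the Euler characteristic is 3 − 3 = 0, which agrees with 1 − 1 = 0.

H_0 ≅ Z,  H_1 ≅ Z.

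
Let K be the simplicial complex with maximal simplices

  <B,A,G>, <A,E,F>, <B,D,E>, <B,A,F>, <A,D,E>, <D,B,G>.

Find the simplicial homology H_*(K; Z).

We work with the vertex ordering A < B < D < E < F < G. The simplices of K, each written with vertices in increasing order, are:

  0-simplices (6): A, B, D, E, F, G
  1-simplices (12): AB, AD, AE, AF, AG, BD, BE, BF, BG, DE, DG, EF
  2-simplices (6): ABF, ABG, ADE, AEF, BDE, BDG

Hence C_0 ≅ Z^6, C_1 ≅ Z^12, C_2 ≅ Z^6.

Boundary ∂_1: C_1 → C_0 is given by ∂[p,q] = [q] − [p]. For instance
  ∂AF = F − A.
The 6×12 boundary matrix has rank 5 and Smith normal form diag(1,1,1,1,1).

Boundary ∂_2: C_2 → C_1 acts by ∂[p,q,r] = [q,r] − [p,r] + [p,q]. For instance
  ∂AEF = EF − AF + AE,
  ∂ABG = BG − AG + AB.
As a 12×6 matrix over Z this has rank 6, with invariant factors (1,1,1,1,1,1).

Now H_k = ker ∂_k / im ∂_{k+1}, so:

  H_0: rank C_0 − rank ∂_1 = 6 − 5 = 1, and the invariant factors of ∂_1 are all 1, so H_0 ≅ Z.
  H_1: rank ker ∂_1 − rank ∂_2 = (12 − 5) − 6 = 1, and the invariant factors of ∂_2 are all 1, so H_1 ≅ Z.
  H_2: rank ker ∂_2 − rank ∂_3 = (6 − 6) − 0 = 0, and there is no ∂_3, so H_2 ≅ 0.

As a check, the Euler characteristic is 6 − 12 + 6 = 0, which agrees with 1 − 1 + 0 = 0.
(K is a triangulation of the cylinder S^1 x I.)

H_0 = Z,  H_1 = Z,  H_2 = 0.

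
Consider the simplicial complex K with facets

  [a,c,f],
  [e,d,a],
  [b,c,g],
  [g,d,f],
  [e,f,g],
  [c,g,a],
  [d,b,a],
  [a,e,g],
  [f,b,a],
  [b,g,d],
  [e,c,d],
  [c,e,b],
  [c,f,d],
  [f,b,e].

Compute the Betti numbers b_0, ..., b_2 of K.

We work with the vertex ordering a < b < c < d < e < f < g. The simplices of K, each written with vertices in increasing order, are:

  0-simplices (7): a, b, c, d, e, f, g
  1-simplices (21): ab, ac, ad, ae, af, ag, bc, bd, be, bf, bg, cd, ce, cf, cg, de, df, dg, ef, eg, fg
  2-simplices (14): abd, abf, acf, acg, ade, aeg, bce, bcg, bdg, bef, cde, cdf, dfg, efg

Hence C_0 ≅ Z^7, C_1 ≅ Z^21, C_2 ≅ Z^14.

The boundary map ∂_1: C_1 → C_0 is given by ∂[p,q] = [q] − [p].
The 7×21 boundary matrix has rank 6 and Smith normal form diag(1,1,1,1,1,1).

∂_2: C_2 → C_1 acts by ∂[p,q,r] = [q,r] − [p,r] + [p,q]. For instance
  ∂ade = de − ae + ad,
  ∂bcg = cg − bg + bc.
The resulting 21×14 matrix has rank 13, and its Smith normal form has invariant factors (1,1,1,1,1,1,1,1,1,1,1,1,1).

Reading off H_k = ker ∂_k / im ∂_{k+1}:

  H_0: rank C_0 − rank ∂_1 = 7 − 6 = 1, and the invariant factors of ∂_1 are all 1, so H_0 ≅ Z.
  H_1: rank ker ∂_1 − rank ∂_2 = (21 − 6) − 13 = 2, and the invariant factors of ∂_2 are all 1, so H_1 ≅ Z^2.
  H_2: rank ker ∂_2 − rank ∂_3 = (14 − 13) − 0 = 1, and there is no ∂_3, so H_2 ≅ Z.

As a check, the Euler characteristic is 7 − 21 + 14 = 0, which agrees with 1 − 2 + 1 = 0.

Hence the Betti numbers are b_0 = 1, b_1 = 2, b_2 = 1.

b_0 = 1, b_1 = 2, b_2 = 1.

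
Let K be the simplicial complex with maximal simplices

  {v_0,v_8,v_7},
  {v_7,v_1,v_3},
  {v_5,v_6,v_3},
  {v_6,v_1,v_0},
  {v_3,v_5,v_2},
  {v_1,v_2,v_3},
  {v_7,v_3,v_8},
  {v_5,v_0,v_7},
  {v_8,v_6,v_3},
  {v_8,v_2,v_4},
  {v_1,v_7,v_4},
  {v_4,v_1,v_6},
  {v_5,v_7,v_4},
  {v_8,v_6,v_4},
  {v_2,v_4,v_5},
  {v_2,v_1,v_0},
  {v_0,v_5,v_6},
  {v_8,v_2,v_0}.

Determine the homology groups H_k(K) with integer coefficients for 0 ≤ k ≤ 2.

H_0 ≅ Z,  H_1 ≅ Z^2,  H_2 ≅ Z.

Order the vertices as v_0 < v_1 < v_2 < v_3 < v_4 < v_5 < v_6 < v_7 < v_8. Listing each simplex with vertices in this order, K has dimension 2 with simplices:

  0-simplices (9): [v_0], [v_1], [v_2], [v_3], [v_4], [v_5], [v_6], [v_7], [v_8]
  1-simplices (27): (27 of them)
  2-simplices (18): (18 of them)

so the chain groups are C_0 ≅ Z^9, C_1 ≅ Z^27, C_2 ≅ Z^18.

∂_1: C_1 → C_0 is given by ∂[p,q] = [q] − [p].
The 9×27 boundary matrix has rank 8 and Smith normal form diag(1,1,1,1,1,1,1,1).

∂_2: C_2 → C_1 acts by ∂[p,q,r] = [q,r] − [p,r] + [p,q]. For instance
  ∂[v_1,v_2,v_3] = [v_2,v_3] − [v_1,v_3] + [v_1,v_2],
  ∂[v_3,v_7,v_8] = [v_7,v_8] − [v_3,v_8] + [v_3,v_7].
As a 27×18 matrix over Z this has rank 17, with invariant factors (1,1,1,1,1,1,1,1,1,1,1,1,1,1,1,1,1).

Computing H_k = (kernel of ∂_k) / (image of ∂_{k+1}):

  H_0: rank C_0 − rank ∂_1 = 9 − 8 = 1, and the invariant factors of ∂_1 are all 1, so H_0 = Z.
  H_1: rank ker ∂_1 − rank ∂_2 = (27 − 8) − 17 = 2, and the invariant factors of ∂_2 are all 1, so H_1 = Z^2.
  H_2: rank ker ∂_2 − rank ∂_3 = (18 − 17) − 0 = 1, and there is no ∂_3, so H_2 = Z.

As a check, the Euler characteristic is 9 − 27 + 18 = 0, which agrees with 1 − 2 + 1 = 0.
(K is a triangulation of the torus T^2.)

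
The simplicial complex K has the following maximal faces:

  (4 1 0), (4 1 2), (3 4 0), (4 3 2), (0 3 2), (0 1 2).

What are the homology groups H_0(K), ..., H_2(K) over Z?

H_0 ≅ Z,  H_1 = 0,  H_2 ≅ Z.

Order the vertices as 0 < 1 < 2 < 3 < 4. Listing each simplex with vertices in this order, K has dimension 2 with simplices:

  0-simplices (5): [0], [1], [2], [3], [4]
  1-simplices (9): [0,1], [0,2], [0,3], [0,4], [1,2], [1,4], [2,3], [2,4], [3,4]
  2-simplices (6): [0,1,2], [0,1,4], [0,2,3], [0,3,4], [1,2,4], [2,3,4]

so the chain groups are C_0 ≅ Z^5, C_1 ≅ Z^9, C_2 ≅ Z^6.

Boundary ∂_1: C_1 → C_0 maps an edge to its endpoints' difference, ∂[p,q] = q − p. For instance
  ∂[0,2] = [2] − [0].
The resulting 5×9 matrix has rank 4, and its Smith normal form has invariant factors (1,1,1,1).

Boundary ∂_2: C_2 → C_1 maps a triangle to the signed sum of its edges. For instance
  ∂[2,3,4] = [3,4] − [2,4] + [2,3],
  ∂[1,2,4] = [2,4] − [1,4] + [1,2].
The 9×6 boundary matrix has rank 5 and Smith normal form diag(1,1,1,1,1).

From H_k ≅ ker(∂_k) / im(∂_{k+1}) we obtain:

  H_0: rank C_0 − rank ∂_1 = 5 − 4 = 1, and the invariant factors of ∂_1 are all 1, so H_0 ≅ Z.
  H_1: rank ker ∂_1 − rank ∂_2 = (9 − 4) − 5 = 0, and the invariant factors of ∂_2 are all 1, so H_1 ≅ 0.
  H_2: rank ker ∂_2 − rank ∂_3 = (6 − 5) − 0 = 1, and there is no ∂_3, so H_2 ≅ Z.

As a check, the Euler characteristic is 5 − 9 + 6 = 2, which agrees with 1 − 0 + 1 = 2.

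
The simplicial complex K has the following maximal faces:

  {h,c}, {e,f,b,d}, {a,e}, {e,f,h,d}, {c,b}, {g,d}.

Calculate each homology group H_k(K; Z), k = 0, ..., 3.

Take the total order a < b < c < d < e < f < g < h on the vertex set. Then K (dimension 3) consists of the simplices:

  0-simplices (8): a, b, c, d, e, f, g, h
  1-simplices (13): ae, bc, bd, be, bf, ch, de, df, dg, dh, ef, eh, fh
  2-simplices (7): bde, bdf, bef, def, deh, dfh, efh
  3-simplices (2): bdef, defh

giving chain groups C_0 ≅ Z^8, C_1 ≅ Z^13, C_2 ≅ Z^7, C_3 ≅ Z^2.

The boundary map ∂_1: C_1 → C_0 is given by ∂[p,q] = [q] − [p]. For instance
  ∂ae = e − a.
The resulting 8×13 matrix has rank 7, and its Smith normal form has invariant factors (1,1,1,1,1,1,1).

∂_2: C_2 → C_1 acts by ∂[p,q,r] = [q,r] − [p,r] + [p,q]. For instance
  ∂efh = fh − eh + ef,
  ∂bde = de − be + bd.
The 13×7 boundary matrix has rank 5 and Smith normal form diag(1,1,1,1,1).

∂_3: C_3 → C_2 sends each 3-simplex σ to the alternating sum Σ_i (−1)^i (σ with its i-th vertex removed). For instance
  ∂defh = efh − dfh + deh − def,
  ∂bdef = def − bef + bdf − bde.
As a 7×2 matrix over Z this has rank 2, with invariant factors (1,1).

Computing H_k = (kernel of ∂_k) / (image of ∂_{k+1}):

  H_0: rank C_0 − rank ∂_1 = 8 − 7 = 1, and the invariant factors of ∂_1 are all 1, so H_0 ≅ Z.
  H_1: rank ker ∂_1 − rank ∂_2 = (13 − 7) − 5 = 1, and the invariant factors of ∂_2 are all 1, so H_1 ≅ Z.
  H_2: rank ker ∂_2 − rank ∂_3 = (7 − 5) − 2 = 0, and the invariant factors of ∂_3 are all 1, so H_2 ≅ 0.
  H_3: rank ker ∂_3 − rank ∂_4 = (2 − 2) − 0 = 0, and there is no ∂_4, so H_3 ≅ 0.

As a check, the Euler characteristic is 8 − 13 + 7 − 2 = 0, which agrees with 1 − 1 + 0 − 0 = 0.

H_0 = Z,  H_1 = Z,  H_2 = 0,  H_3 = 0.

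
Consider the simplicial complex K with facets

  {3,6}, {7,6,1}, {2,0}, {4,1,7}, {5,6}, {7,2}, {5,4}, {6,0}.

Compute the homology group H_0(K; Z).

H_0 = Z.

Fix the vertex order 0 < 1 < 2 < 3 < 4 < 5 < 6 < 7 and write every simplex with vertices in increasing order. Then dim K = 2 and the simplices of K are:

  0-simplices (8): [0], [1], [2], [3], [4], [5], [6], [7]
  1-simplices (11): [0,2], [0,6], [1,4], [1,6], [1,7], [2,7], [3,6], [4,5], [4,7], [5,6], [6,7]
  2-simplices (2): [1,4,7], [1,6,7]

Hence C_0 ≅ Z^8, C_1 ≅ Z^11, C_2 ≅ Z^2.

Boundary ∂_1: C_1 → C_0 is given by ∂[p,q] = [q] − [p].
This gives a 8×11 integer matrix of rank 7; reducing to Smith normal form yields diagonal entries (1,1,1,1,1,1,1).

∂_2: C_2 → C_1 sends each 2-simplex [p,q,r] to [q,r] − [p,r] + [p,q]. For instance
  ∂[1,6,7] = [6,7] − [1,7] + [1,6],
  ∂[1,4,7] = [4,7] − [1,7] + [1,4].
As a 11×2 matrix over Z this has rank 2, with invariant factors (1,1).

Computing H_k = (kernel of ∂_k) / (image of ∂_{k+1}):

  H_0: rank C_0 − rank ∂_1 = 8 − 7 = 1, and the invariant factors of ∂_1 are all 1, so H_0 = Z.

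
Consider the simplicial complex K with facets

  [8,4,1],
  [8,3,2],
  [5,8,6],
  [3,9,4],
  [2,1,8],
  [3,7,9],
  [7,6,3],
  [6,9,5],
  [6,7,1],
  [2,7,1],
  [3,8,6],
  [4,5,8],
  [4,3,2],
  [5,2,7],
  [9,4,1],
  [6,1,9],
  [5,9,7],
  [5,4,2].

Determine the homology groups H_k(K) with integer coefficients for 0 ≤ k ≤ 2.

Take the total order 1 < 2 < 3 < 4 < 5 < 6 < 7 < 8 < 9 on the vertex set. Then K (dimension 2) consists of the simplices:

  0-simplices (9): [1], [2], [3], [4], [5], [6], [7], [8], [9]
  1-simplices (27): (27 of them)
  2-simplices (18): [1,2,7], [1,2,8], [1,4,8], [1,4,9], [1,6,7], [1,6,9], [2,3,4], [2,3,8], [2,4,5], [2,5,7], [3,4,9], [3,6,7], [3,6,8], [3,7,9], [4,5,8], [5,6,8], [5,6,9], [5,7,9]

Hence C_0 ≅ Z^9, C_1 ≅ Z^27, C_2 ≅ Z^18.

∂_1: C_1 → C_0 sends each edge [p,q] (with p < q) to q − p. For instance
  ∂[5,8] = [8] − [5].
As a 9×27 matrix over Z this has rank 8, with invariant factors (1,1,1,1,1,1,1,1).

∂_2: C_2 → C_1 acts by ∂[p,q,r] = [q,r] − [p,r] + [p,q]. For instance
  ∂[1,2,8] = [2,8] − [1,8] + [1,2],
  ∂[2,5,7] = [5,7] − [2,7] + [2,5].
This gives a 27×18 integer matrix of rank 18; reducing to Smith normal form yields diagonal entries (1,1,1,1,1,1,1,1,1,1,1,1,1,1,1,1,1,2).

From H_k ≅ ker(∂_k) / im(∂_{k+1}) we obtain:

  H_0: rank C_0 − rank ∂_1 = 9 − 8 = 1, and the invariant factors of ∂_1 are all 1, so H_0 = Z.
  H_1: rank ker ∂_1 − rank ∂_2 = (27 − 8) − 18 = 1, and ∂_2 has invariant factor 2 > 1, so H_1 = Z ⊕ Z/2.
  H_2: rank ker ∂_2 − rank ∂_3 = (18 − 18) − 0 = 0, and there is no ∂_3, so H_2 = 0.

(K is a triangulation of the Klein bottle.)

H_0 = Z,  H_1 = Z ⊕ Z/2,  H_2 = 0.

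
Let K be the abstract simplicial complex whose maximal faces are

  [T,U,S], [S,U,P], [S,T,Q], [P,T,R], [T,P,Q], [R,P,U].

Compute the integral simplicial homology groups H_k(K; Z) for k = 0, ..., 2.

We work with the vertex ordering P < Q < R < S < T < U. The simplices of K, each written with vertices in increasing order, are:

  0-simplices (6): P, Q, R, S, T, U
  1-simplices (12): PQ, PR, PS, PT, PU, QS, QT, RT, RU, ST, SU, TU
  2-simplices (6): PQT, PRT, PRU, PSU, QST, STU

giving chain groups C_0 ≅ Z^6, C_1 ≅ Z^12, C_2 ≅ Z^6.

Boundary ∂_1: C_1 → C_0 maps an edge to its endpoints' difference, ∂[p,q] = q − p. For instance
  ∂PT = T − P.
As a 6×12 matrix over Z this has rank 5, with invariant factors (1,1,1,1,1).

Boundary ∂_2: C_2 → C_1 sends each 2-simplex [p,q,r] to [q,r] − [p,r] + [p,q]. For instance
  ∂PRU = RU − PU + PR,
  ∂PSU = SU − PU + PS.
As a 12×6 matrix over Z this has rank 6, with invariant factors (1,1,1,1,1,1).

Reading off H_k = ker ∂_k / im ∂_{k+1}:

  H_0: rank C_0 − rank ∂_1 = 6 − 5 = 1, and the invariant factors of ∂_1 are all 1, so H_0 = Z.
  H_1: rank ker ∂_1 − rank ∂_2 = (12 − 5) − 6 = 1, and the invariant factors of ∂_2 are all 1, so H_1 = Z.
  H_2: rank ker ∂_2 − rank ∂_3 = (6 − 6) − 0 = 0, and there is no ∂_3, so H_2 = 0.

As a check, the Euler characteristic is 6 − 12 + 6 = 0, which agrees with 1 − 1 + 0 = 0.

H_0 ≅ Z,  H_1 ≅ Z,  H_2 = 0.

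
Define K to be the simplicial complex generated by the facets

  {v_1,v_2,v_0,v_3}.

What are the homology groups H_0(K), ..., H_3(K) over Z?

Take the total order v_0 < v_1 < v_2 < v_3 on the vertex set. Then K (dimension 3) consists of the simplices:

  0-simplices (4): [v_0], [v_1], [v_2], [v_3]
  1-simplices (6): [v_0,v_1], [v_0,v_2], [v_0,v_3], [v_1,v_2], [v_1,v_3], [v_2,v_3]
  2-simplices (4): [v_0,v_1,v_2], [v_0,v_1,v_3], [v_0,v_2,v_3], [v_1,v_2,v_3]
  3-simplices (1): [v_0,v_1,v_2,v_3]

so the chain groups are C_0 ≅ Z^4, C_1 ≅ Z^6, C_2 ≅ Z^4, C_3 ≅ Z^1.

Boundary ∂_1: C_1 → C_0 maps an edge to its endpoints' difference, ∂[p,q] = q − p.
The 4×6 boundary matrix has rank 3 and Smith normal form diag(1,1,1).

The boundary map ∂_2: C_2 → C_1 acts by ∂[p,q,r] = [q,r] − [p,r] + [p,q]. For instance
  ∂[v_1,v_2,v_3] = [v_2,v_3] − [v_1,v_3] + [v_1,v_2],
  ∂[v_0,v_1,v_3] = [v_1,v_3] − [v_0,v_3] + [v_0,v_1].
This gives a 6×4 integer matrix of rank 3; reducing to Smith normal form yields diagonal entries (1,1,1).

The boundary map ∂_3: C_3 → C_2 sends each 3-simplex σ to the alternating sum Σ_i (−1)^i (σ with its i-th vertex removed). For instance
  ∂[v_0,v_1,v_2,v_3] = [v_1,v_2,v_3] − [v_0,v_2,v_3] + [v_0,v_1,v_3] − [v_0,v_1,v_2].
The resulting 4×1 matrix has rank 1, and its Smith normal form has invariant factors (1).

From H_k ≅ ker(∂_k) / im(∂_{k+1}) we obtain:

  H_0: rank C_0 − rank ∂_1 = 4 − 3 = 1, and the invariant factors of ∂_1 are all 1, so H_0 = Z.
  H_1: rank ker ∂_1 − rank ∂_2 = (6 − 3) − 3 = 0, and the invariant factors of ∂_2 are all 1, so H_1 = 0.
  H_2: rank ker ∂_2 − rank ∂_3 = (4 − 3) − 1 = 0, and the invariant factors of ∂_3 are all 1, so H_2 = 0.
  H_3: rank ker ∂_3 − rank ∂_4 = (1 − 1) − 0 = 0, and there is no ∂_4, so H_3 = 0.

(K is a triangulation of the 3-simplex.)

H_0 = Z,  H_1 = 0,  H_2 = 0,  H_3 = 0.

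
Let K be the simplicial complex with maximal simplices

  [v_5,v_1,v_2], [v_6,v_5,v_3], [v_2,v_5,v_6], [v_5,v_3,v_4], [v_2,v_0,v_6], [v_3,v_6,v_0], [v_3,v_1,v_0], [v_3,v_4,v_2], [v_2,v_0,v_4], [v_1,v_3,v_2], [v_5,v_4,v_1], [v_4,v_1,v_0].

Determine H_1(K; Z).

H_1 = Z/2.

Fix the vertex order v_0 < v_1 < v_2 < v_3 < v_4 < v_5 < v_6 and write every simplex with vertices in increasing order. Then dim K = 2 and the simplices of K are:

  0-simplices (7): [v_0], [v_1], [v_2], [v_3], [v_4], [v_5], [v_6]
  1-simplices (18): (18 of them)
  2-simplices (12): (12 of them)

giving chain groups C_0 ≅ Z^7, C_1 ≅ Z^18, C_2 ≅ Z^12.

The boundary map ∂_1: C_1 → C_0 maps an edge to its endpoints' difference, ∂[p,q] = q − p.
As a 7×18 matrix over Z this has rank 6, with invariant factors (1,1,1,1,1,1).

Boundary ∂_2: C_2 → C_1 sends each 2-simplex [p,q,r] to [q,r] − [p,r] + [p,q]. For instance
  ∂[v_1,v_2,v_5] = [v_2,v_5] − [v_1,v_5] + [v_1,v_2],
  ∂[v_0,v_2,v_6] = [v_2,v_6] − [v_0,v_6] + [v_0,v_2].
This gives a 18×12 integer matrix of rank 12; reducing to Smith normal form yields diagonal entries (1,1,1,1,1,1,1,1,1,1,1,2).

Now H_k = ker ∂_k / im ∂_{k+1}, so:

  H_1: rank ker ∂_1 − rank ∂_2 = (18 − 6) − 12 = 0, and ∂_2 has invariant factor 2 > 1, so H_1 = Z/2.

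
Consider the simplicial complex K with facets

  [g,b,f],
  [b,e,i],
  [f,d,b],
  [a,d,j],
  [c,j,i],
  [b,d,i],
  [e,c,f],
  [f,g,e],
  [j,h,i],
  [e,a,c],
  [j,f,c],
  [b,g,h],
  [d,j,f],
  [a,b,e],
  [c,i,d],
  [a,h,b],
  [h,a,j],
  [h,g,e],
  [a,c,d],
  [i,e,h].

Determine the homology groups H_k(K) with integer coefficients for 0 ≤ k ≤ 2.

H_0 ≅ Z,  H_1 ≅ Z ⊕ Z_2,  H_2 = 0.

Fix the vertex order a < b < c < d < e < f < g < h < i < j and write every simplex with vertices in increasing order. Then dim K = 2 and the simplices of K are:

  0-simplices (10): a, b, c, d, e, f, g, h, i, j
  1-simplices (30): ab, ac, ad, ae, ah, aj, bd, be, bf, bg, bh, bi, cd, ce, cf, ci, cj, df, di, dj, ef, eg, eh, ei, fg, fj, gh, hi, hj, ij
  2-simplices (20): abe, abh, acd, ace, adj, ahj, bdf, bdi, bei, bfg, bgh, cdi, cef, cfj, cij, dfj, efg, egh, ehi, hij

giving chain groups C_0 ≅ Z^10, C_1 ≅ Z^30, C_2 ≅ Z^20.

Boundary ∂_1: C_1 → C_0 maps an edge to its endpoints' difference, ∂[p,q] = q − p. For instance
  ∂aj = j − a.
This gives a 10×30 integer matrix of rank 9; reducing to Smith normal form yields diagonal entries (1,1,1,1,1,1,1,1,1).

The boundary map ∂_2: C_2 → C_1 acts by ∂[p,q,r] = [q,r] − [p,r] + [p,q]. For instance
  ∂adj = dj − aj + ad,
  ∂bdi = di − bi + bd.
The 30×20 boundary matrix has rank 20 and Smith normal form diag(1,1,1,1,1,1,1,1,1,1,1,1,1,1,1,1,1,1,1,2).

From H_k ≅ ker(∂_k) / im(∂_{k+1}) we obtain:

  H_0: rank C_0 − rank ∂_1 = 10 − 9 = 1, and the invariant factors of ∂_1 are all 1, so H_0 = Z.
  H_1: rank ker ∂_1 − rank ∂_2 = (30 − 9) − 20 = 1, and ∂_2 has invariant factor 2 > 1, so H_1 = Z ⊕ Z_2.
  H_2: rank ker ∂_2 − rank ∂_3 = (20 − 20) − 0 = 0, and there is no ∂_3, so H_2 = 0.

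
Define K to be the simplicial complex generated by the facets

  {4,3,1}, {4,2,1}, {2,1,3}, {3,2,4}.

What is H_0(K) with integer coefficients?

H_0 ≅ Z.

Order the vertices as 1 < 2 < 3 < 4. Listing each simplex with vertices in this order, K has dimension 2 with simplices:

  0-simplices (4): [1], [2], [3], [4]
  1-simplices (6): [1,2], [1,3], [1,4], [2,3], [2,4], [3,4]
  2-simplices (4): [1,2,3], [1,2,4], [1,3,4], [2,3,4]

so the chain groups are C_0 ≅ Z^4, C_1 ≅ Z^6, C_2 ≅ Z^4.

The boundary map ∂_1: C_1 → C_0 maps an edge to its endpoints' difference, ∂[p,q] = q − p.
The resulting 4×6 matrix has rank 3, and its Smith normal form has invariant factors (1,1,1).

The boundary map ∂_2: C_2 → C_1 maps a triangle to the signed sum of its edges. For instance
  ∂[1,2,4] = [2,4] − [1,4] + [1,2],
  ∂[1,2,3] = [2,3] − [1,3] + [1,2].
This gives a 6×4 integer matrix of rank 3; reducing to Smith normal form yields diagonal entries (1,1,1).

Now H_k = ker ∂_k / im ∂_{k+1}, so:

  H_0: rank C_0 − rank ∂_1 = 4 − 3 = 1, and the invariant factors of ∂_1 are all 1, so H_0 = Z.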